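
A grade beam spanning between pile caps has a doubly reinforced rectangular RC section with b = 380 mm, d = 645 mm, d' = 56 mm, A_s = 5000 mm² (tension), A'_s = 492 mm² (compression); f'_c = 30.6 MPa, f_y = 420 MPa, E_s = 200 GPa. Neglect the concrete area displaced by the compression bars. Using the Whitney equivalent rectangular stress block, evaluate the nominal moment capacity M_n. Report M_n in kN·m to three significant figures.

M_n ≈ 1160 kN·m

Assume both tension and compression steel yield.
Net tension couple steel: A_s − A'_s = 4508 mm².
a = (A_s − A'_s) f_y / (0.85 f'_c b) = 1893360/(0.85 × 30.6 × 380) = 191.56 mm.
c = a/β₁ = 191.56/0.831 = 230.52 mm; ε'_s = 0.003(c − d')/c = 0.0023 ≥ f_y/E_s = 0.0021, so compression steel does yield.
M_n = (A_s − A'_s) f_y (d − a/2) + A'_s f_y (d − d') = [1893360 × (645 − 95.78) + 206640 × (645 − 56)] × 10⁻⁶ = 1039.87 + 121.71 = 1161.58 kN·m.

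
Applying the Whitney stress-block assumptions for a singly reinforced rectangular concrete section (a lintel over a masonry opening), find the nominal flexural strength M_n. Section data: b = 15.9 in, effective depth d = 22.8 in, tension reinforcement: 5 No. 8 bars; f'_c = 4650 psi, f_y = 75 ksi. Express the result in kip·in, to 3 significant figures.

M_n ≈ 6060 kip·in

A_s = 5 × 0.79 = 3.95 in².
T = A_s f_y = 3.95 × 75 = 296.25 kips.
a = T/(0.85 f'_c b) = 296.25/(0.85 × 4.65 × 15.9) = 4.714 in.
M_n = T(d − a/2) = 296.25 × (22.8 − 2.357) = 6056.2 kip·in.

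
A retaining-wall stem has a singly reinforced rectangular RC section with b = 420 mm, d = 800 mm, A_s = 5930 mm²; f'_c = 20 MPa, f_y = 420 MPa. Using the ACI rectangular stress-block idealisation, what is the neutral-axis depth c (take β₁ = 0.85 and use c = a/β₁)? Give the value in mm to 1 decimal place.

T = A_s f_y = 5930 × 420 = 2490600 N = 2490.6 kN.
Setting C = 0.85 f'_c a b equal to T: a = 2490600/(0.85 × 20 × 420) = 348.824 mm.
With β₁ = 0.85, c = a/β₁ = 348.824/0.85 = 410.4 mm.

c ≈ 410.4 mm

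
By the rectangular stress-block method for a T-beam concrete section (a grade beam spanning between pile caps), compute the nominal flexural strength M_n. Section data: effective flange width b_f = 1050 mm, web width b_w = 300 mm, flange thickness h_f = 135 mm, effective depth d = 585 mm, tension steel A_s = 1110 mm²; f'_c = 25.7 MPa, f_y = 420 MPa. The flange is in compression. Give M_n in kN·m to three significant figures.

Tension: T = A_s f_y = 1110 × 420 = 466200 N.
Try a within the flange: a = T/(0.85 f'_c b_f) = 466200/(0.85 × 25.7 × 1050) = 20.33 mm.
Since a = 20.33 ≤ h_f = 135 mm, the stress block lies entirely in the flange; analyse as a rectangular beam of width b_f.
M_n = T(d − a/2) = 466200 × (585 − 10.165) = 267.99 × 10⁶ N·mm.
M_n = 267.99 kN·m.

M_n ≈ 268 kN·m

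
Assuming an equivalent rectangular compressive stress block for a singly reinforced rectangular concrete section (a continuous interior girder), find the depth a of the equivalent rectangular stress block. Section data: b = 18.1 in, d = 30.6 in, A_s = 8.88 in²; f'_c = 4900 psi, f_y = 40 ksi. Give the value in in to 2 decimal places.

a ≈ 4.71 in

T = A_s f_y = 8.88 × 40 = 355.2 kips.
a = T/(0.85 f'_c b) = 355.2/(0.85 × 4.9 × 18.1) = 4.71 in.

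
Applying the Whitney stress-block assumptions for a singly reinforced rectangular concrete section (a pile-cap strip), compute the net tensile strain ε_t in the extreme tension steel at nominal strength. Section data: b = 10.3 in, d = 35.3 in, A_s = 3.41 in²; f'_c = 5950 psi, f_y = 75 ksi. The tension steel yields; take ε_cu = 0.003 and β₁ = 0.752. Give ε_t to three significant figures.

a = A_s f_y/(0.85 f'_c b) = 4.910 in.
β₁ = 0.752, so c = a/β₁ = 4.910/0.752 = 6.529 in.
From the linear strain diagram with ε_cu = 0.003: ε_t = 0.003 (d − c)/c = 0.003 × (35.3 − 6.529)/6.529 = 0.0132.
Since ε_t ≥ 0.005, the section is tension-controlled.

ε_t ≈ 0.0132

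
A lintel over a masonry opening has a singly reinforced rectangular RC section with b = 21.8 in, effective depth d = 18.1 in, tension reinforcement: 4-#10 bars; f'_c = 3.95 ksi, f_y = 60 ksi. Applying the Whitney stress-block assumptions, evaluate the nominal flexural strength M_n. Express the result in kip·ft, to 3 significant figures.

M_n ≈ 407 kip·ft

A_s = 4 × 1.27 = 5.08 in².
T = A_s f_y = 5.08 × 60 = 304.8 kips.
a = T/(0.85 f'_c b) = 304.8/(0.85 × 3.95 × 21.8) = 4.164 in.
M_n = T(d − a/2) = 304.8 × (18.1 − 2.082) = 4882.3 kip·in = 4882.3/12 = 406.86 kip·ft.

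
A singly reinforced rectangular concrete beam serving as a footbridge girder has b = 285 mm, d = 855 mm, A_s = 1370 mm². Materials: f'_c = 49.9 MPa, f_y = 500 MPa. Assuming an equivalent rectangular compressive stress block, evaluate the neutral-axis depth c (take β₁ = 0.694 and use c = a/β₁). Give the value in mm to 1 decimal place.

T = A_s f_y = 1370 × 500 = 685000 N = 685 kN.
Setting C = 0.85 f'_c a b equal to T: a = 685000/(0.85 × 49.9 × 285) = 56.666 mm.
With β₁ = 0.694, c = a/β₁ = 56.666/0.694 = 81.7 mm.

c ≈ 81.7 mm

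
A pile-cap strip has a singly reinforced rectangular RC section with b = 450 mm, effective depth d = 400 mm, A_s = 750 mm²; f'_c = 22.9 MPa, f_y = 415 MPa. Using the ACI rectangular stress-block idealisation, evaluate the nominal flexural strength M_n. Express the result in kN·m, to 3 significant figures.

T = A_s f_y = 750 × 415 = 311250 N = 311.25 kN.
From C = T: a = T/(0.85 f'_c b) = 311250/(0.85 × 22.9 × 450) = 35.53 mm.
M_n = T(d − a/2) = 311.25 kN × (400 − 17.765) mm = 118.97 kN·m.

M_n ≈ 119 kN·m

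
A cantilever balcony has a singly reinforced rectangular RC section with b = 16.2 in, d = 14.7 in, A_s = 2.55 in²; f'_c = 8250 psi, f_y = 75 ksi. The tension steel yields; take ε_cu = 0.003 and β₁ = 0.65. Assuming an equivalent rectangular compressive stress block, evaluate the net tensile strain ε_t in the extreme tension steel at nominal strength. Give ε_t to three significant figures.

a = A_s f_y/(0.85 f'_c b) = 1.684 in.
β₁ = 0.65, so c = a/β₁ = 1.684/0.65 = 2.591 in.
From the linear strain diagram with ε_cu = 0.003: ε_t = 0.003 (d − c)/c = 0.003 × (14.7 − 2.591)/2.591 = 0.0140.
Since ε_t ≥ 0.005, the section is tension-controlled.

ε_t ≈ 0.0140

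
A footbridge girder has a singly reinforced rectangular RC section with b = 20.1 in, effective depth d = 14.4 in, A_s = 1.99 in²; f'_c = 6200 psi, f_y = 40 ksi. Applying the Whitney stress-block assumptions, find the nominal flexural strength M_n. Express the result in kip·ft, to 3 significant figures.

M_n ≈ 93.0 kip·ft

T = A_s f_y = 1.99 × 40 = 79.6 kips.
a = T/(0.85 f'_c b) = 79.6/(0.85 × 6.2 × 20.1) = 0.751 in.
M_n = T(d − a/2) = 79.6 × (14.4 − 0.3755) = 1116.4 kip·in = 1116.4/12 = 93.03 kip·ft.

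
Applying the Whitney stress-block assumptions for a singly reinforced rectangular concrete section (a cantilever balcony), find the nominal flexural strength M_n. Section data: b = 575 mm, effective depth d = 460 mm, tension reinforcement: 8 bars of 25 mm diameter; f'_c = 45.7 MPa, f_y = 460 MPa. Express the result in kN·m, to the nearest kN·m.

A_s = 8 × 491 = 3928 mm².
T = A_s f_y = 3928 × 460 = 1806880 N = 1806.88 kN.
From C = T: a = T/(0.85 f'_c b) = 1806880/(0.85 × 45.7 × 575) = 80.90 mm.
M_n = T(d − a/2) = 1806.88 kN × (460 − 40.45) mm = 758.08 kN·m.

M_n ≈ 758 kN·m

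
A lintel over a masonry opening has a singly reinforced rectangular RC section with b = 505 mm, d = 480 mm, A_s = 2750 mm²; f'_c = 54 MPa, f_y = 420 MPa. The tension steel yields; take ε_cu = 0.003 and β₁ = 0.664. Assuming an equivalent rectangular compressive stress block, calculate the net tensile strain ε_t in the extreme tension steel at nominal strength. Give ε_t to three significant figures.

a = A_s f_y/(0.85 f'_c b) = 49.83 mm.
β₁ = 0.664, so c = a/β₁ = 49.83/0.664 = 75.05 mm.
From the linear strain diagram with ε_cu = 0.003: ε_t = 0.003 (d − c)/c = 0.003 × (480 − 75.05)/75.05 = 0.0162.
Since ε_t ≥ 0.005, the section is tension-controlled.

ε_t ≈ 0.0162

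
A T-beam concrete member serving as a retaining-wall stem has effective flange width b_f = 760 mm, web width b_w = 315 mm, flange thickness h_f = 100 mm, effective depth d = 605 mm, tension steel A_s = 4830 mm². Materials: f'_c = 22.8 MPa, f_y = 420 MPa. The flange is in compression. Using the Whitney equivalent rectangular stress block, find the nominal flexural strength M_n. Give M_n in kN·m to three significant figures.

M_n ≈ 1070 kN·m

Tension: T = A_s f_y = 4830 × 420 = 2028600 N.
Try a within the flange: a = T/(0.85 f'_c b_f) = 2028600/(0.85 × 22.8 × 760) = 137.73 mm.
a = 137.73 > h_f = 100 mm: the block extends into the web. Split into flange-overhang and web parts.
C_f = 0.85 f'_c (b_f − b_w) h_f = 0.85 × 22.8 × (760 − 315) × 100 = 862410 N.
Remaining web compression depth: a_w = (T − C_f)/(0.85 f'_c b_w) = (2028600 − 862410)/(0.85 × 22.8 × 315) = 191.03 mm.
M_n = C_f(d − h_f/2) + (T − C_f)(d − a_w/2) = 862410 × (605 − 50) + 1166190 × (605 − 95.515) = 478.64 + 594.16 = 1072.80 × 10⁶ N·mm.
M_n = 1072.80 kN·m.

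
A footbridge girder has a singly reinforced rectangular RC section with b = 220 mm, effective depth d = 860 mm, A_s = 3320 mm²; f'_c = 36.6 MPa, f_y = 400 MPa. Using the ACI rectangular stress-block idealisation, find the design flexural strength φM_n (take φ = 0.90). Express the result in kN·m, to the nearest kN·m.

φM_n ≈ 912 kN·m

T = A_s f_y = 3320 × 400 = 1328000 N = 1328 kN.
From C = T: a = T/(0.85 f'_c b) = 1328000/(0.85 × 36.6 × 220) = 194.03 mm.
M_n = T(d − a/2) = 1328 kN × (860 − 97.015) mm = 1013.24 kN·m.
φM_n = 0.90 × 1013.24 = 911.92 kN·m.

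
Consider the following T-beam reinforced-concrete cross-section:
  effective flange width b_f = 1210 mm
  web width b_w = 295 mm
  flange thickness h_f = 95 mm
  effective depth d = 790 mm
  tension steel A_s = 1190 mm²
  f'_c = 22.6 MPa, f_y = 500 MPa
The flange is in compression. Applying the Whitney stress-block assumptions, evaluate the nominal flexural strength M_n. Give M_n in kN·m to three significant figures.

Tension: T = A_s f_y = 1190 × 500 = 595000 N.
Try a within the flange: a = T/(0.85 f'_c b_f) = 595000/(0.85 × 22.6 × 1210) = 25.60 mm.
Since a = 25.60 ≤ h_f = 95 mm, the stress block lies entirely in the flange; analyse as a rectangular beam of width b_f.
M_n = T(d − a/2) = 595000 × (790 − 12.8) = 462.43 × 10⁶ N·mm.
M_n = 462.43 kN·m.

M_n ≈ 462 kN·m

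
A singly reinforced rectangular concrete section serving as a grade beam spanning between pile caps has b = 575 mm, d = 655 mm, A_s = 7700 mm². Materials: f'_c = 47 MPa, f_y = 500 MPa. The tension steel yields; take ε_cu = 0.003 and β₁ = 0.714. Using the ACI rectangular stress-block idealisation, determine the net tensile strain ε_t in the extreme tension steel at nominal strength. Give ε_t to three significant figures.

a = A_s f_y/(0.85 f'_c b) = 167.60 mm.
β₁ = 0.714, so c = a/β₁ = 167.60/0.714 = 234.73 mm.
From the linear strain diagram with ε_cu = 0.003: ε_t = 0.003 (d − c)/c = 0.003 × (655 − 234.73)/234.73 = 0.00537.
Since ε_t ≥ 0.005, the section is tension-controlled.

ε_t ≈ 0.00537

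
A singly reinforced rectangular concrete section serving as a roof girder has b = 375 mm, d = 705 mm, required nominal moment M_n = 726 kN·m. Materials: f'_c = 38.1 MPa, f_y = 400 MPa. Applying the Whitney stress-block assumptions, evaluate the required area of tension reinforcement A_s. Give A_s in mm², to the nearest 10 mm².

A_s ≈ 2750 mm²

With M_n = 0.85 f'_c a b (d − a/2), solve the quadratic for a:
a = d − √(d² − 2M_n/(0.85 f'_c b)) = 705 − √(705² − 2 × 726×10⁶/(0.85 × 38.1 × 375)) = 90.62 mm.
A_s = 0.85 f'_c a b / f_y = 0.85 × 38.1 × 90.62 × 375 / 400 = 2751.3 mm².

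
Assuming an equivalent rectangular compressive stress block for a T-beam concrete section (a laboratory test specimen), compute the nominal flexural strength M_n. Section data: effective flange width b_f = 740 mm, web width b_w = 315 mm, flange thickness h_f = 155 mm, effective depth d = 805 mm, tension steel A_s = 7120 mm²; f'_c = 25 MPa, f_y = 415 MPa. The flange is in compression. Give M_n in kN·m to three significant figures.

Tension: T = A_s f_y = 7120 × 415 = 2954800 N.
Try a within the flange: a = T/(0.85 f'_c b_f) = 2954800/(0.85 × 25 × 740) = 187.90 mm.
a = 187.90 > h_f = 155 mm: the block extends into the web. Split into flange-overhang and web parts.
C_f = 0.85 f'_c (b_f − b_w) h_f = 0.85 × 25 × (740 − 315) × 155 = 1399844 N.
Remaining web compression depth: a_w = (T − C_f)/(0.85 f'_c b_w) = (2954800 − 1399844)/(0.85 × 25 × 315) = 232.30 mm.
M_n = C_f(d − h_f/2) + (T − C_f)(d − a_w/2) = 1399844 × (805 − 77.5) + 1554956 × (805 − 116.15) = 1018.39 + 1071.13 = 2089.52 × 10⁶ N·mm.
M_n = 2089.52 kN·m.

M_n ≈ 2090 kN·m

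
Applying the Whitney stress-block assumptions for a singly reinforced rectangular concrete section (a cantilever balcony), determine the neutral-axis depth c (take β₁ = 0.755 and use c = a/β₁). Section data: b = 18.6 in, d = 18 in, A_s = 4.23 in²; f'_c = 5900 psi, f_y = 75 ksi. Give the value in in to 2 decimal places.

T = A_s f_y = 4.23 × 75 = 317.25 kips.
a = T/(0.85 f'_c b) = 317.25/(0.85 × 5.9 × 18.6) = 3.4011 in.
With β₁ = 0.755, c = a/β₁ = 3.4011/0.755 = 4.50 in.

c ≈ 4.50 in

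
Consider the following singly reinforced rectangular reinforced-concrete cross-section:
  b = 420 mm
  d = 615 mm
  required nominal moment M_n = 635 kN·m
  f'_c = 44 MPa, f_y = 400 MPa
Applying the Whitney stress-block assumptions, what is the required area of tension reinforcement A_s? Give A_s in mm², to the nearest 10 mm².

With M_n = 0.85 f'_c a b (d − a/2), solve the quadratic for a:
a = d − √(d² − 2M_n/(0.85 f'_c b)) = 615 − √(615² − 2 × 635×10⁶/(0.85 × 44 × 420)) = 69.68 mm.
A_s = 0.85 f'_c a b / f_y = 0.85 × 44 × 69.68 × 420 / 400 = 2736.3 mm².

A_s ≈ 2740 mm²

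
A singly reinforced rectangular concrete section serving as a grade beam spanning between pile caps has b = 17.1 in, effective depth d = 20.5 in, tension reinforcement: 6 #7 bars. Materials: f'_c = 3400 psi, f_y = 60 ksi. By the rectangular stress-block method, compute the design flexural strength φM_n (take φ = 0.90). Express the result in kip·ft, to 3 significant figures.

φM_n ≈ 297 kip·ft

A_s = 6 × 0.6 = 3.6 in².
T = A_s f_y = 3.6 × 60 = 216 kips.
a = T/(0.85 f'_c b) = 216/(0.85 × 3.4 × 17.1) = 4.371 in.
M_n = T(d − a/2) = 216 × (20.5 − 2.1855) = 3955.9 kip·in = 3955.9/12 = 329.66 kip·ft.
φM_n = 0.90 × 329.66 = 296.69 kip·ft.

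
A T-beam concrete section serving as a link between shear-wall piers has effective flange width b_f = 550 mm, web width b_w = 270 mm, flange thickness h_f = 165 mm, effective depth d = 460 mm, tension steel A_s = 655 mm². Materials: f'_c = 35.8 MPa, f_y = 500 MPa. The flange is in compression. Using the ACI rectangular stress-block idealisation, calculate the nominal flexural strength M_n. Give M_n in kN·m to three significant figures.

M_n ≈ 147 kN·m

Tension: T = A_s f_y = 655 × 500 = 327500 N.
Try a within the flange: a = T/(0.85 f'_c b_f) = 327500/(0.85 × 35.8 × 550) = 19.57 mm.
Since a = 19.57 ≤ h_f = 165 mm, the stress block lies entirely in the flange; analyse as a rectangular beam of width b_f.
M_n = T(d − a/2) = 327500 × (460 − 9.785) = 147.45 × 10⁶ N·mm.
M_n = 147.45 kN·m.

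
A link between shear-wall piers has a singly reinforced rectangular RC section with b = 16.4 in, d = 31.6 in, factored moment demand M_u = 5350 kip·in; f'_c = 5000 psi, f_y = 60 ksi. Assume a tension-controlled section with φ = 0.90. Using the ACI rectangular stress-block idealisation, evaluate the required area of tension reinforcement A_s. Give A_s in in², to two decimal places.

A_s ≈ 3.28 in²

M_n = M_u/φ = 5350/0.90 = 5944.44 kip·in.
From M_n = 0.85 f'_c a b (d − a/2):
a = d − √(d² − 2M_n/(0.85 f'_c b)) = 31.6 − √(31.6² − 2 × 5944.44/(0.85 × 5 × 16.4)) = 2.825 in.
A_s = 0.85 f'_c a b / f_y = 0.85 × 5 × 2.825 × 16.4 / 60 = 3.282 in².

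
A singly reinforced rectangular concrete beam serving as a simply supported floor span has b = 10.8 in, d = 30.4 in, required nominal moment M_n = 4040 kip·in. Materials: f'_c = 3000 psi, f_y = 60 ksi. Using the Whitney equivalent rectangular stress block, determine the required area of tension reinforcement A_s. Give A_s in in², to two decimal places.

A_s ≈ 2.43 in²

From M_n = 0.85 f'_c a b (d − a/2):
a = d − √(d² − 2M_n/(0.85 f'_c b)) = 30.4 − √(30.4² − 2 × 4040/(0.85 × 3 × 10.8)) = 5.285 in.
A_s = 0.85 f'_c a b / f_y = 0.85 × 3 × 5.285 × 10.8 / 60 = 2.426 in².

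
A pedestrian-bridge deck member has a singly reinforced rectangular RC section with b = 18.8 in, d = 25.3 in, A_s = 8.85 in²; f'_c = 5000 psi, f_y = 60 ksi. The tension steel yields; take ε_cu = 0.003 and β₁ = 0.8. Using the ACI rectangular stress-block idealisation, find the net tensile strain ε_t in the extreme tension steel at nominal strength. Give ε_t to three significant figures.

a = A_s f_y/(0.85 f'_c b) = 6.646 in.
β₁ = 0.8, so c = a/β₁ = 6.646/0.8 = 8.308 in.
From the linear strain diagram with ε_cu = 0.003: ε_t = 0.003 (d − c)/c = 0.003 × (25.3 − 8.308)/8.308 = 0.00614.
Since ε_t ≥ 0.005, the section is tension-controlled.

ε_t ≈ 0.00614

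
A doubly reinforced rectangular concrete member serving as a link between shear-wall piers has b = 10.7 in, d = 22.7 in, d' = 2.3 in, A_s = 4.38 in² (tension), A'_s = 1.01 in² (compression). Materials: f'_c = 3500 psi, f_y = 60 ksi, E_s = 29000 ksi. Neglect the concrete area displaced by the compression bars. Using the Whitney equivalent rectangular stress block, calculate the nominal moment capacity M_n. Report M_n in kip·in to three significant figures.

M_n ≈ 5180 kip·in

Assume both steels yield.
a = (A_s − A'_s) f_y/(0.85 f'_c b) = (4.38 − 1.01) × 60/(0.85 × 3.5 × 10.7) = 6.352 in.
c = a/β₁ = 6.352/0.85 = 7.473 in; ε'_s = 0.003(c − d')/c = 0.0021 ≥ ε_y = 0.0021, so the compression steel yields.
M_n = (A_s − A'_s) f_y (d − a/2) + A'_s f_y (d − d') = 202.2 × (22.7 − 3.176) + 60.6 × (22.7 − 2.3) = 3947.8 + 1236.2 = 5184.0 kip·in.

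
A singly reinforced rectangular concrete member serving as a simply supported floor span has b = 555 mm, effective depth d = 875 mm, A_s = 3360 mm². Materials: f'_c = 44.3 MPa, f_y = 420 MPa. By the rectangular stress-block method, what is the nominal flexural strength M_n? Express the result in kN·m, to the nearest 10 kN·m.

M_n ≈ 1190 kN·m

T = A_s f_y = 3360 × 420 = 1411200 N = 1411.2 kN.
From C = T: a = T/(0.85 f'_c b) = 1411200/(0.85 × 44.3 × 555) = 67.53 mm.
M_n = T(d − a/2) = 1411.2 kN × (875 − 33.765) mm = 1187.15 kN·m.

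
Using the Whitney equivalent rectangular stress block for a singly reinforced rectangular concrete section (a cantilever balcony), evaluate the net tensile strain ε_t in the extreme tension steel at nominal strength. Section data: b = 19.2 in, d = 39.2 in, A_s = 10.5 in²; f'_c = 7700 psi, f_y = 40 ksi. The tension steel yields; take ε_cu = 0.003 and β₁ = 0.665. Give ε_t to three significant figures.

a = A_s f_y/(0.85 f'_c b) = 3.342 in.
β₁ = 0.665, so c = a/β₁ = 3.342/0.665 = 5.026 in.
From the linear strain diagram with ε_cu = 0.003: ε_t = 0.003 (d − c)/c = 0.003 × (39.2 − 5.026)/5.026 = 0.0204.
Since ε_t ≥ 0.005, the section is tension-controlled.

ε_t ≈ 0.0204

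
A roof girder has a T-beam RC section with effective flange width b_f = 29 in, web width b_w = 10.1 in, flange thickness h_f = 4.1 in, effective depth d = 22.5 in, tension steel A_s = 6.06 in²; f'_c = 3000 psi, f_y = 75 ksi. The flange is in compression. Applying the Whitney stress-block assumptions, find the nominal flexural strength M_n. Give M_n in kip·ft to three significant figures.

M_n ≈ 712 kip·ft

Tension: T = A_s f_y = 6.06 × 75 = 454.5 kips.
Try a within the flange: a = T/(0.85 f'_c b_f) = 454.5/(0.85 × 3 × 29) = 6.146 in.
a = 6.146 > h_f = 4.1 in: the block extends into the web. Split into flange-overhang and web parts.
C_f = 0.85 f'_c (b_f − b_w) h_f = 0.85 × 3 × (29 − 10.1) × 4.1 = 197.6 kips.
Remaining web compression depth: a_w = (T − C_f)/(0.85 f'_c b_w) = (454.5 − 197.6)/(0.85 × 3 × 10.1) = 9.975 in.
M_n = C_f(d − h_f/2) + (T − C_f)(d − a_w/2) = 197.6 × (22.5 − 2.05) + 256.9 × (22.5 − 4.9875) = 4040.9 + 4499.0 = 8539.9 kip·in.
M_n = 8539.9/12 = 711.66 kip·ft.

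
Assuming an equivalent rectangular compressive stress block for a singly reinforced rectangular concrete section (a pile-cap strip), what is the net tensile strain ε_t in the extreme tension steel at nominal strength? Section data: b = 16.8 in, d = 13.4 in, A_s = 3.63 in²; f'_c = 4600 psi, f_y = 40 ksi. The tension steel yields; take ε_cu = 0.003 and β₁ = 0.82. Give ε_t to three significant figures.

a = A_s f_y/(0.85 f'_c b) = 2.210 in.
β₁ = 0.82, so c = a/β₁ = 2.210/0.82 = 2.695 in.
From the linear strain diagram with ε_cu = 0.003: ε_t = 0.003 (d − c)/c = 0.003 × (13.4 − 2.695)/2.695 = 0.0119.
Since ε_t ≥ 0.005, the section is tension-controlled.

ε_t ≈ 0.0119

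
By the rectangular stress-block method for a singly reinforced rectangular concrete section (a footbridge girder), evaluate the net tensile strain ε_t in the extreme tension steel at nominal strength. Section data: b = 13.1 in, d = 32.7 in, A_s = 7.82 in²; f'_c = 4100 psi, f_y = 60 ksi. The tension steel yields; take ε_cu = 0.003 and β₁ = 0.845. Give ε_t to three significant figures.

ε_t ≈ 0.00507

a = A_s f_y/(0.85 f'_c b) = 10.277 in.
β₁ = 0.845, so c = a/β₁ = 10.277/0.845 = 12.162 in.
From the linear strain diagram with ε_cu = 0.003: ε_t = 0.003 (d − c)/c = 0.003 × (32.7 − 12.162)/12.162 = 0.00507.
Since ε_t ≥ 0.005, the section is tension-controlled.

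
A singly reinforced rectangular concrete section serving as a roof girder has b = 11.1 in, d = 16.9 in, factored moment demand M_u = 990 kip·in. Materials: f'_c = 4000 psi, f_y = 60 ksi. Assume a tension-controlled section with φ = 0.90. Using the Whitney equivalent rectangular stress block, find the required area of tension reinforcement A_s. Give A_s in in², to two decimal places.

M_n = M_u/φ = 990/0.90 = 1100 kip·in.
From M_n = 0.85 f'_c a b (d − a/2):
a = d − √(d² − 2M_n/(0.85 f'_c b)) = 16.9 − √(16.9² − 2 × 1100/(0.85 × 4 × 11.1)) = 1.823 in.
A_s = 0.85 f'_c a b / f_y = 0.85 × 4 × 1.823 × 11.1 / 60 = 1.147 in².

A_s ≈ 1.15 in²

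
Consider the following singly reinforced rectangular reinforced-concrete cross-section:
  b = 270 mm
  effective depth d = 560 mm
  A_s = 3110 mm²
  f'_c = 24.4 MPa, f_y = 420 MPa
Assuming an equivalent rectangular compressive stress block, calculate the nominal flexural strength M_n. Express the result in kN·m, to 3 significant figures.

T = A_s f_y = 3110 × 420 = 1306200 N = 1306.2 kN.
From C = T: a = T/(0.85 f'_c b) = 1306200/(0.85 × 24.4 × 270) = 233.26 mm.
M_n = T(d − a/2) = 1306.2 kN × (560 − 116.63) mm = 579.13 kN·m.

M_n ≈ 579 kN·m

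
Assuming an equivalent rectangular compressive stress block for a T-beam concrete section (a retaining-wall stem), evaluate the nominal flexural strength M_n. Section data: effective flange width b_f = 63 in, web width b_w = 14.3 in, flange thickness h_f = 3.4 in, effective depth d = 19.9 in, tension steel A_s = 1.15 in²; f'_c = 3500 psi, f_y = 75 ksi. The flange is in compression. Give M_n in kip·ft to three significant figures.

Tension: T = A_s f_y = 1.15 × 75 = 86.25 kips.
Try a within the flange: a = T/(0.85 f'_c b_f) = 86.25/(0.85 × 3.5 × 63) = 0.460 in.
Since a = 0.460 ≤ h_f = 3.4 in, the stress block lies entirely in the flange; analyse as a rectangular beam of width b_f.
M_n = T(d − a/2) = 86.25 × (19.9 − 0.23) = 1696.5 kip·in.
M_n = 1696.5/12 = 141.38 kip·ft.

M_n ≈ 141 kip·ft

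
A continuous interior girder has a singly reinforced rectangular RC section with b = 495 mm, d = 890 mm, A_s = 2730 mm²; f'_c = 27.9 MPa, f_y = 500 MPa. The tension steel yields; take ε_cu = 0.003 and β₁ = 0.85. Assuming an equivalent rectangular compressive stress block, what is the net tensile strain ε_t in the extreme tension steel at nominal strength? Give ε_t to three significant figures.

a = A_s f_y/(0.85 f'_c b) = 116.28 mm.
β₁ = 0.85, so c = a/β₁ = 116.28/0.85 = 136.80 mm.
From the linear strain diagram with ε_cu = 0.003: ε_t = 0.003 (d − c)/c = 0.003 × (890 − 136.80)/136.80 = 0.0165.
Since ε_t ≥ 0.005, the section is tension-controlled.

ε_t ≈ 0.0165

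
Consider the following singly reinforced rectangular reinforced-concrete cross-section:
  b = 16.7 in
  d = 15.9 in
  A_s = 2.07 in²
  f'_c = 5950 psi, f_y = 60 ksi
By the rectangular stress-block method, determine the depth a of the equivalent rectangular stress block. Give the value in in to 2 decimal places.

a ≈ 1.47 in

T = A_s f_y = 2.07 × 60 = 124.2 kips.
a = T/(0.85 f'_c b) = 124.2/(0.85 × 5.95 × 16.7) = 1.47 in.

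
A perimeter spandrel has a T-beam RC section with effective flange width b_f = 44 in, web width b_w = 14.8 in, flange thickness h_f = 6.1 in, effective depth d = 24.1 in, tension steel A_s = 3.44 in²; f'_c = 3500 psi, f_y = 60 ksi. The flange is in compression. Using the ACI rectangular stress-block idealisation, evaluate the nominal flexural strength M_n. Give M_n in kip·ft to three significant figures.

Tension: T = A_s f_y = 3.44 × 60 = 206.4 kips.
Try a within the flange: a = T/(0.85 f'_c b_f) = 206.4/(0.85 × 3.5 × 44) = 1.577 in.
Since a = 1.577 ≤ h_f = 6.1 in, the stress block lies entirely in the flange; analyse as a rectangular beam of width b_f.
M_n = T(d − a/2) = 206.4 × (24.1 − 0.7885) = 4811.5 kip·in.
M_n = 4811.5/12 = 400.96 kip·ft.

M_n ≈ 401 kip·ft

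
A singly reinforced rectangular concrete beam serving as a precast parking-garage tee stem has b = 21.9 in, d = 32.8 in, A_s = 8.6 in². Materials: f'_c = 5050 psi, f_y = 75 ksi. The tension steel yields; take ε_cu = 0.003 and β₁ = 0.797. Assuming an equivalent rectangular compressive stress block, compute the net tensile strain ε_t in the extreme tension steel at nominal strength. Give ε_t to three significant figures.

a = A_s f_y/(0.85 f'_c b) = 6.861 in.
β₁ = 0.797, so c = a/β₁ = 6.861/0.797 = 8.609 in.
From the linear strain diagram with ε_cu = 0.003: ε_t = 0.003 (d − c)/c = 0.003 × (32.8 − 8.609)/8.609 = 0.00843.
Since ε_t ≥ 0.005, the section is tension-controlled.

ε_t ≈ 0.00843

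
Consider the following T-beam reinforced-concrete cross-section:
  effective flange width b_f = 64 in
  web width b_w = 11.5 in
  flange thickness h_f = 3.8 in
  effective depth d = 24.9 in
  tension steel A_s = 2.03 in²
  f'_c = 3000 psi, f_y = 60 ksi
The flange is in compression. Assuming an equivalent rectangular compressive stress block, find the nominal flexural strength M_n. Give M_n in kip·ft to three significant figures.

M_n ≈ 249 kip·ft

Tension: T = A_s f_y = 2.03 × 60 = 121.8 kips.
Try a within the flange: a = T/(0.85 f'_c b_f) = 121.8/(0.85 × 3 × 64) = 0.746 in.
Since a = 0.746 ≤ h_f = 3.8 in, the stress block lies entirely in the flange; analyse as a rectangular beam of width b_f.
M_n = T(d − a/2) = 121.8 × (24.9 − 0.373) = 2987.4 kip·in.
M_n = 2987.4/12 = 248.95 kip·ft.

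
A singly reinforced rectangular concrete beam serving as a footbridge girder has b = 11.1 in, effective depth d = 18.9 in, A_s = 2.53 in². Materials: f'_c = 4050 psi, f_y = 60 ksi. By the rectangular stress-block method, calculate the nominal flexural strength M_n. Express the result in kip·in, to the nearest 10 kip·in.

M_n ≈ 2570 kip·in

T = A_s f_y = 2.53 × 60 = 151.8 kips.
a = T/(0.85 f'_c b) = 151.8/(0.85 × 4.05 × 11.1) = 3.973 in.
M_n = T(d − a/2) = 151.8 × (18.9 − 1.9865) = 2567.5 kip·in.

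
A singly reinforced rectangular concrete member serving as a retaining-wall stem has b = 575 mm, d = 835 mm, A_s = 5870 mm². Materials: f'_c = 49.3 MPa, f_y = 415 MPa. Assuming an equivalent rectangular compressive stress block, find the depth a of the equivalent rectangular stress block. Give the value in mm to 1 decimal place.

a ≈ 101.1 mm

T = A_s f_y = 5870 × 415 = 2436050 N = 2436.05 kN.
Setting C = 0.85 f'_c a b equal to T: a = 2436050/(0.85 × 49.3 × 575) = 101.1 mm.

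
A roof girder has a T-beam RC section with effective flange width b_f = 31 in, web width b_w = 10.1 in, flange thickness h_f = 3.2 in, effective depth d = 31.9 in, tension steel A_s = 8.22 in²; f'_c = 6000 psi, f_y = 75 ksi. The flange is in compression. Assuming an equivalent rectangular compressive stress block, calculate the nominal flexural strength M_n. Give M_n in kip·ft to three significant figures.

M_n ≈ 1530 kip·ft

Tension: T = A_s f_y = 8.22 × 75 = 616.5 kips.
Try a within the flange: a = T/(0.85 f'_c b_f) = 616.5/(0.85 × 6 × 31) = 3.899 in.
a = 3.899 > h_f = 3.2 in: the block extends into the web. Split into flange-overhang and web parts.
C_f = 0.85 f'_c (b_f − b_w) h_f = 0.85 × 6 × (31 − 10.1) × 3.2 = 341.1 kips.
Remaining web compression depth: a_w = (T − C_f)/(0.85 f'_c b_w) = (616.5 − 341.1)/(0.85 × 6 × 10.1) = 5.347 in.
M_n = C_f(d − h_f/2) + (T − C_f)(d − a_w/2) = 341.1 × (31.9 − 1.6) + 275.4 × (31.9 − 2.6735) = 10335.3 + 8049.0 = 18384.3 kip·in.
M_n = 18384.3/12 = 1532.03 kip·ft.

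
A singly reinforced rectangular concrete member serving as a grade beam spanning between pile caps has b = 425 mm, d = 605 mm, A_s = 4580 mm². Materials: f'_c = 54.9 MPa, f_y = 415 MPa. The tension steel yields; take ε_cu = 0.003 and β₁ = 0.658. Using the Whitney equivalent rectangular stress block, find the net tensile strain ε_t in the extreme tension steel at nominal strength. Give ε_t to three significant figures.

a = A_s f_y/(0.85 f'_c b) = 95.84 mm.
β₁ = 0.658, so c = a/β₁ = 95.84/0.658 = 145.65 mm.
From the linear strain diagram with ε_cu = 0.003: ε_t = 0.003 (d − c)/c = 0.003 × (605 − 145.65)/145.65 = 0.00946.
Since ε_t ≥ 0.005, the section is tension-controlled.

ε_t ≈ 0.00946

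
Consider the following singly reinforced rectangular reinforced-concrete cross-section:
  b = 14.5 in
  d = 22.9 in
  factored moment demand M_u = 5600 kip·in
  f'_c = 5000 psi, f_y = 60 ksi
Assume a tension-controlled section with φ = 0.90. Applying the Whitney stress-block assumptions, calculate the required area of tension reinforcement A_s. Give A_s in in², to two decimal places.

A_s ≈ 5.08 in²

M_n = M_u/φ = 5600/0.90 = 6222.22 kip·in.
From M_n = 0.85 f'_c a b (d − a/2):
a = d − √(d² − 2M_n/(0.85 f'_c b)) = 22.9 − √(22.9² − 2 × 6222.22/(0.85 × 5 × 14.5)) = 4.942 in.
A_s = 0.85 f'_c a b / f_y = 0.85 × 5 × 4.942 × 14.5 / 60 = 5.076 in².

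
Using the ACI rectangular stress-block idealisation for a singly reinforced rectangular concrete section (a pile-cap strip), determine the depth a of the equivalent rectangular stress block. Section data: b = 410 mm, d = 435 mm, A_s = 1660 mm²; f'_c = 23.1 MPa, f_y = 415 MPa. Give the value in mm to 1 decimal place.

T = A_s f_y = 1660 × 415 = 688900 N = 688.9 kN.
Setting C = 0.85 f'_c a b equal to T: a = 688900/(0.85 × 23.1 × 410) = 85.6 mm.

a ≈ 85.6 mm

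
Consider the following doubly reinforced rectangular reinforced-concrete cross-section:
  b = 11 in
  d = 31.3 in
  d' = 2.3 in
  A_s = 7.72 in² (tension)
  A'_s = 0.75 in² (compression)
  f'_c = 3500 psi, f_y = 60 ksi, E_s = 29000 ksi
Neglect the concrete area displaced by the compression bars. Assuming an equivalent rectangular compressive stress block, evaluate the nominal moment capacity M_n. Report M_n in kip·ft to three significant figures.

M_n ≈ 977 kip·ft

Assume both steels yield.
a = (A_s − A'_s) f_y/(0.85 f'_c b) = (7.72 − 0.75) × 60/(0.85 × 3.5 × 11) = 12.779 in.
c = a/β₁ = 12.779/0.85 = 15.034 in; ε'_s = 0.003(c − d')/c = 0.0025 ≥ ε_y = 0.0021, so the compression steel yields.
M_n = (A_s − A'_s) f_y (d − a/2) + A'_s f_y (d − d') = 418.2 × (31.3 − 6.3895) + 45 × (31.3 − 2.3) = 10417.6 + 1305.0 = 11722.6 kip·in = 11722.6/12 = 976.88 kip·ft.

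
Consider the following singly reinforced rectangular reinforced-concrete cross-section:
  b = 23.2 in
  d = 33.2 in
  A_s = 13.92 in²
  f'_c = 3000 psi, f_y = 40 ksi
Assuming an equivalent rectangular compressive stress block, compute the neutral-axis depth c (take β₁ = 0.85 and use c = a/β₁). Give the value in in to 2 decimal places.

T = A_s f_y = 13.92 × 40 = 556.8 kips.
a = T/(0.85 f'_c b) = 556.8/(0.85 × 3 × 23.2) = 9.4118 in.
With β₁ = 0.85, c = a/β₁ = 9.4118/0.85 = 11.07 in.

c ≈ 11.07 in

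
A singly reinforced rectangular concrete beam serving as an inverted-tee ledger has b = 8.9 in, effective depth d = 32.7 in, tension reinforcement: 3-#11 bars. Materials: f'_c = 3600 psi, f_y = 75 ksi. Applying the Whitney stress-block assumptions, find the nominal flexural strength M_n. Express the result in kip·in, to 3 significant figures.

A_s = 3 × 1.56 = 4.68 in².
T = A_s f_y = 4.68 × 75 = 351 kips.
a = T/(0.85 f'_c b) = 351/(0.85 × 3.6 × 8.9) = 12.888 in.
M_n = T(d − a/2) = 351 × (32.7 − 6.444) = 9215.9 kip·in.

M_n ≈ 9220 kip·in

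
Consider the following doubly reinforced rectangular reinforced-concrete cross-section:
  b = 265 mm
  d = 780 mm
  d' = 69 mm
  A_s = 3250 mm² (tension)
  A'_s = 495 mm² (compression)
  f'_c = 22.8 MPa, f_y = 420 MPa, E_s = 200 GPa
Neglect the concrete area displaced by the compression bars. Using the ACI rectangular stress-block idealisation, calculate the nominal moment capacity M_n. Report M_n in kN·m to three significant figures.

Assume both tension and compression steel yield.
Net tension couple steel: A_s − A'_s = 2755 mm².
a = (A_s − A'_s) f_y / (0.85 f'_c b) = 1157100/(0.85 × 22.8 × 265) = 225.31 mm.
c = a/β₁ = 225.31/0.85 = 265.07 mm; ε'_s = 0.003(c − d')/c = 0.0022 ≥ f_y/E_s = 0.0021, so compression steel does yield.
M_n = (A_s − A'_s) f_y (d − a/2) + A'_s f_y (d − d') = [1157100 × (780 − 112.655) + 207900 × (780 − 69)] × 10⁻⁶ = 772.18 + 147.82 = 920.00 kN·m.

M_n ≈ 920 kN·m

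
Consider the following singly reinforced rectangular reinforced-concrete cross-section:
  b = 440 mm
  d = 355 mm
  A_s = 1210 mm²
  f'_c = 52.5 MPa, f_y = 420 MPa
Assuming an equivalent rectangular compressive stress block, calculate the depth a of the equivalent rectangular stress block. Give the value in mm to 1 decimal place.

a ≈ 25.9 mm

T = A_s f_y = 1210 × 420 = 508200 N = 508.2 kN.
Setting C = 0.85 f'_c a b equal to T: a = 508200/(0.85 × 52.5 × 440) = 25.9 mm.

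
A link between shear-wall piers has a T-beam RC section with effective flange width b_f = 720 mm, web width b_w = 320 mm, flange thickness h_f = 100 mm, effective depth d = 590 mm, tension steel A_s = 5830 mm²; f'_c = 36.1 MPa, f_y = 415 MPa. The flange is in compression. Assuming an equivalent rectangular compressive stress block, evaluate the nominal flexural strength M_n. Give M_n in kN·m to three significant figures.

Tension: T = A_s f_y = 5830 × 415 = 2419450 N.
Try a within the flange: a = T/(0.85 f'_c b_f) = 2419450/(0.85 × 36.1 × 720) = 109.51 mm.
a = 109.51 > h_f = 100 mm: the block extends into the web. Split into flange-overhang and web parts.
C_f = 0.85 f'_c (b_f − b_w) h_f = 0.85 × 36.1 × (720 − 320) × 100 = 1227400 N.
Remaining web compression depth: a_w = (T − C_f)/(0.85 f'_c b_w) = (2419450 − 1227400)/(0.85 × 36.1 × 320) = 121.40 mm.
M_n = C_f(d − h_f/2) + (T − C_f)(d − a_w/2) = 1227400 × (590 − 50) + 1192050 × (590 − 60.7) = 662.80 + 630.95 = 1293.75 × 10⁶ N·mm.
M_n = 1293.75 kN·m.

M_n ≈ 1290 kN·m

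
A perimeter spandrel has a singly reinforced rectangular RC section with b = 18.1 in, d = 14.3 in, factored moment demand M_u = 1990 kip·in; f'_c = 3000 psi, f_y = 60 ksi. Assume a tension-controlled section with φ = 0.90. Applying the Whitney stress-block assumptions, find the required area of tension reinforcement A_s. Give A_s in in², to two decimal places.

A_s ≈ 2.98 in²

M_n = M_u/φ = 1990/0.90 = 2211.11 kip·in.
From M_n = 0.85 f'_c a b (d − a/2):
a = d − √(d² − 2M_n/(0.85 f'_c b)) = 14.3 − √(14.3² − 2 × 2211.11/(0.85 × 3 × 18.1)) = 3.875 in.
A_s = 0.85 f'_c a b / f_y = 0.85 × 3 × 3.875 × 18.1 / 60 = 2.981 in².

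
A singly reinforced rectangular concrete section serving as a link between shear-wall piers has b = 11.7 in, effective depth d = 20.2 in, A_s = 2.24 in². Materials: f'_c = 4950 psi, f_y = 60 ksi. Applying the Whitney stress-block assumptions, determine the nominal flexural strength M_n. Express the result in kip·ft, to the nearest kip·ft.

M_n ≈ 211 kip·ft

T = A_s f_y = 2.24 × 60 = 134.4 kips.
a = T/(0.85 f'_c b) = 134.4/(0.85 × 4.95 × 11.7) = 2.730 in.
M_n = T(d − a/2) = 134.4 × (20.2 − 1.365) = 2531.4 kip·in = 2531.4/12 = 210.95 kip·ft.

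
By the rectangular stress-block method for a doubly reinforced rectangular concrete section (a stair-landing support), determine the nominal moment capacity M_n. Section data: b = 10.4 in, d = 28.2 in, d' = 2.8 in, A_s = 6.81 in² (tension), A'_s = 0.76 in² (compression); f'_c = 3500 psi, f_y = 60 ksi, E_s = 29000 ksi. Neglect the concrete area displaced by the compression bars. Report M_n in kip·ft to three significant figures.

Assume both steels yield.
a = (A_s − A'_s) f_y/(0.85 f'_c b) = (6.81 − 0.76) × 60/(0.85 × 3.5 × 10.4) = 11.732 in.
c = a/β₁ = 11.732/0.85 = 13.802 in; ε'_s = 0.003(c − d')/c = 0.0024 ≥ ε_y = 0.0021, so the compression steel yields.
M_n = (A_s − A'_s) f_y (d − a/2) + A'_s f_y (d − d') = 363 × (28.2 − 5.866) + 45.6 × (28.2 − 2.8) = 8107.2 + 1158.2 = 9265.4 kip·in = 9265.4/12 = 772.12 kip·ft.

M_n ≈ 772 kip·ft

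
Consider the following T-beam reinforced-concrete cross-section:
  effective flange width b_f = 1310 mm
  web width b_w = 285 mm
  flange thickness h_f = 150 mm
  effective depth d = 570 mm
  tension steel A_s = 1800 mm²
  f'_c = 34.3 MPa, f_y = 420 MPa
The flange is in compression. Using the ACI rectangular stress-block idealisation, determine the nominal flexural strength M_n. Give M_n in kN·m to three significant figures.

M_n ≈ 423 kN·m

Tension: T = A_s f_y = 1800 × 420 = 756000 N.
Try a within the flange: a = T/(0.85 f'_c b_f) = 756000/(0.85 × 34.3 × 1310) = 19.79 mm.
Since a = 19.79 ≤ h_f = 150 mm, the stress block lies entirely in the flange; analyse as a rectangular beam of width b_f.
M_n = T(d − a/2) = 756000 × (570 − 9.895) = 423.44 × 10⁶ N·mm.
M_n = 423.44 kN·m.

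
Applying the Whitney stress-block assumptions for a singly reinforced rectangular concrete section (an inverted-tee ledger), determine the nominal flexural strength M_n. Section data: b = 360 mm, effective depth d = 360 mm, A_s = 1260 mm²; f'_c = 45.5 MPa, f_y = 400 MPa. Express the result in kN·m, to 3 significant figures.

M_n ≈ 172 kN·m

T = A_s f_y = 1260 × 400 = 504000 N = 504 kN.
From C = T: a = T/(0.85 f'_c b) = 504000/(0.85 × 45.5 × 360) = 36.20 mm.
M_n = T(d − a/2) = 504 kN × (360 − 18.1) mm = 172.32 kN·m.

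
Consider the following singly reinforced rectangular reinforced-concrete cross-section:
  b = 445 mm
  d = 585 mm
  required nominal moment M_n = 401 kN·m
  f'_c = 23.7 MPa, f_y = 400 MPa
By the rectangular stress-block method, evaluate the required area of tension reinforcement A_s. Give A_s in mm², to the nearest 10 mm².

A_s ≈ 1840 mm²

With M_n = 0.85 f'_c a b (d − a/2), solve the quadratic for a:
a = d − √(d² − 2M_n/(0.85 f'_c b)) = 585 − √(585² − 2 × 401×10⁶/(0.85 × 23.7 × 445)) = 82.25 mm.
A_s = 0.85 f'_c a b / f_y = 0.85 × 23.7 × 82.25 × 445 / 400 = 1843.3 mm².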